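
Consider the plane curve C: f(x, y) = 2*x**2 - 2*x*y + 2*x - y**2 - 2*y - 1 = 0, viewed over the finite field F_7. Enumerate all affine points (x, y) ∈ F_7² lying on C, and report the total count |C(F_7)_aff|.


Affine F_7-points: {(0, 6), (1, 5), (3, 1), (3, 5), (4, 1), (4, 3), (5, 3), (5, 6)}; count = 8.

For each of the 49 pairs (x, y) ∈ F_7², evaluate f(x, y) mod 7. Record the zeros.
  x = 0: [0↦6, 1↦3, 2↦5, 3↦5, 4↦3, 5↦6, 6↦0]  zeros at y ∈ {6}
  x = 1: [0↦3, 1↦5, 2↦5, 3↦3, 4↦6, 5↦0, 6↦6]  zeros at y ∈ {5}
  x = 2: [0↦4, 1↦4, 2↦2, 3↦5, 4↦6, 5↦5, 6↦2]  zeros at y ∈ ∅
  x = 3: [0↦2, 1↦0, 2↦3, 3↦4, 4↦3, 5↦0, 6↦2]  zeros at y ∈ {1, 5}
  x = 4: [0↦4, 1↦0, 2↦1, 3↦0, 4↦4, 5↦6, 6↦6]  zeros at y ∈ {1, 3}
  x = 5: [0↦3, 1↦4, 2↦3, 3↦0, 4↦2, 5↦2, 6↦0]  zeros at y ∈ {3, 6}
  x = 6: [0↦6, 1↦5, 2↦2, 3↦4, 4↦4, 5↦2, 6↦5]  zeros at y ∈ ∅
Collecting zeros: affine points = {(0, 6), (1, 5), (3, 1), (3, 5), (4, 1), (4, 3), (5, 3), (5, 6)}.
Total count |C(F_7)_aff| = 8.


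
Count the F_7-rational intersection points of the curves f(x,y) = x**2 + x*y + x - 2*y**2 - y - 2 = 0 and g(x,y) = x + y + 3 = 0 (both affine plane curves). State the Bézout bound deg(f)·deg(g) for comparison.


Common zeros: ∅; count = 0; Bézout bound = 2.

deg(f) = 2, deg(g) = 1, so Bézout bound = 2.
Scan x ∈ F_7. For each x, list the y ∈ F_7 with f(x, y) ≡ 0 and those with g(x, y) ≡ 0 (mod 7); the common zeros in that column are the intersection.
  x = 0: f ≡ 0 at y ∈ ∅; g ≡ 0 at y ∈ {4}; common: ∅.
  x = 1: f ≡ 0 at y ∈ {0}; g ≡ 0 at y ∈ {3}; common: ∅.
  x = 2: f ≡ 0 at y ∈ ∅; g ≡ 0 at y ∈ {2}; common: ∅.
  x = 3: f ≡ 0 at y ∈ {4}; g ≡ 0 at y ∈ {1}; common: ∅.
  x = 4: f ≡ 0 at y ∈ ∅; g ≡ 0 at y ∈ {0}; common: ∅.
  x = 5: f ≡ 0 at y ∈ {0, 2}; g ≡ 0 at y ∈ {6}; common: ∅.
  x = 6: f ≡ 0 at y ∈ {2, 4}; g ≡ 0 at y ∈ {5}; common: ∅.
Collecting: common zeros = ∅, so the count is 0.
Comparison with the Bézout bound: 0 ≤ 2 = deg(f)·deg(g), as expected for curves with no common component (the affine F_7-count falls short of the bound because intersections may lie at infinity, over extension fields, or carry multiplicity).


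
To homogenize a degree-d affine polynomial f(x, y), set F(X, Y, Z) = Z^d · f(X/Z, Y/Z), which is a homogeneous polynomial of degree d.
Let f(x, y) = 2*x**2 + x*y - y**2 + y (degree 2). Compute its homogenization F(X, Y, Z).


F(X, Y, Z) = 2*X**2 + X*Y - Y**2 + Y*Z

deg(f) = 2.
Substitute x = X/Z, y = Y/Z into f, then multiply by Z^2.
  monomial 2·x^2·y^0 ↦ 2·X^2·Y^0·Z^0.
  monomial 1·x^1·y^1 ↦ 1·X^1·Y^1·Z^0.
  monomial -1·x^0·y^2 ↦ -1·X^0·Y^2·Z^0.
  monomial 1·x^0·y^1 ↦ 1·X^0·Y^1·Z^1.
Collecting: F(X, Y, Z) = 2*X**2 + X*Y - Y**2 + Y*Z.


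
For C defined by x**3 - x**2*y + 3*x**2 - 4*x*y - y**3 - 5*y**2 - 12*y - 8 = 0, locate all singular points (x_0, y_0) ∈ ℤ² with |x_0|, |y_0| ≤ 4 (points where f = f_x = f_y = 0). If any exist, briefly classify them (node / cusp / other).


Singular points: {(-2, -2)}; classification: node.

Compute partial derivatives:
  f_x = 3*x**2 - 2*x*y + 6*x - 4*y.
  f_y = -x**2 - 4*x - 3*y**2 - 10*y - 12.
Scan x_0 ∈ {−4, ..., 4}. For each x_0, f_y(x_0, y) is a polynomial in y; find its integer roots y ∈ {−4, ..., 4}, then test f_x and f at those candidates.
  x = -4: f_y(-4, y) = -3*y**2 - 10*y - 12; no integer root y with |y| ≤ 4.
  x = -3: f_y(-3, y) = -3*y**2 - 10*y - 9; no integer root y with |y| ≤ 4.
  x = -2: f_y(-2, y) = -3*y**2 - 10*y - 8; vanishes at y ∈ {-2}. (-2, -2): f_x = 0, f = 0 — SINGULAR.
  x = -1: f_y(-1, y) = -3*y**2 - 10*y - 9; no integer root y with |y| ≤ 4.
  x = 0: f_y(0, y) = -3*y**2 - 10*y - 12; no integer root y with |y| ≤ 4.
  x = 1: f_y(1, y) = -3*y**2 - 10*y - 17; no integer root y with |y| ≤ 4.
  x = 2: f_y(2, y) = -3*y**2 - 10*y - 24; no integer root y with |y| ≤ 4.
  x = 3: f_y(3, y) = -3*y**2 - 10*y - 33; no integer root y with |y| ≤ 4.
  x = 4: f_y(4, y) = -3*y**2 - 10*y - 44; no integer root y with |y| ≤ 4.
Only singular point on the grid: (-2, -2).
Classify: substitute x = -2 + u, y = -2 + v and expand: f = u**3 - u**2*v - u**2 - v**3 + v**2.
No constant or linear terms (consistent with a singular point). Quadratic part: -u**2 + v**2. Cubic part: u**3 - u**2*v - v**3.
The quadratic part v**2 - u**2 = (v − u)(v + u) splits into two distinct linear factors, so there are two distinct tangent lines y − -2 = ±(x − -2) — this is a node (ordinary double point).
Classification: node.


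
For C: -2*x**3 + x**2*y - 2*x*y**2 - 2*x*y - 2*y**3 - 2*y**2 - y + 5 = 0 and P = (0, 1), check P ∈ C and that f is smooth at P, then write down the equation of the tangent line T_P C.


Tangent line at P: -4*x - 11*y + 11 = 0.

Step 1: f(0, 1) = 0, so P lies on C.
Step 2: partial derivatives
  f_x(x, y) = -6*x**2 + 2*x*y - 2*y**2 - 2*y, f_y(x, y) = x**2 - 4*x*y - 2*x - 6*y**2 - 4*y - 1.
  f_x(P) = -4, f_y(P) = -11 (gradient nonzero, so P is smooth).
Step 3: tangent line at P: -4·(x − 0) + -11·(y − 1) = 0.
Expanding: -4*x - 11*y + 11 = 0.


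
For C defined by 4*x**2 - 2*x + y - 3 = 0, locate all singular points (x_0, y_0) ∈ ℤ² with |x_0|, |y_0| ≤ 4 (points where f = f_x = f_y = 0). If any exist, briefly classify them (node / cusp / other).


No singular points in the scanned grid; C is smooth there.

Compute partial derivatives:
  f_x = 8*x - 2.
  f_y = 1.
f_y = 1 is a nonzero constant, so f_y never vanishes: no point (x, y) can satisfy f = f_x = f_y = 0. In particular no (x, y) ∈ {−4, ..., 4}² is singular; the curve is smooth.


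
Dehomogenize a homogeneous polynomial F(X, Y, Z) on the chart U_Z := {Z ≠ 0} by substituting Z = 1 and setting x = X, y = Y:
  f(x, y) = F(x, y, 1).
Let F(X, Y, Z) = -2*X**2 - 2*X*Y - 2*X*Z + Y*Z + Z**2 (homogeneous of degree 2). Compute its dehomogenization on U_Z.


f(x, y) = -2*x**2 - 2*x*y - 2*x + y + 1

On U_Z we set Z = 1. Each monomial c·X^i·Y^j·Z^k in F becomes c·x^i·y^j·1^k = c·x^i·y^j.
Substituting Z = 1: F(X, Y, 1) = -2*x**2 - 2*x*y - 2*x + y + 1.
Note: deg(f) ≤ deg(F) = 2; strict inequality happens when F is divisible by Z (lost terms).


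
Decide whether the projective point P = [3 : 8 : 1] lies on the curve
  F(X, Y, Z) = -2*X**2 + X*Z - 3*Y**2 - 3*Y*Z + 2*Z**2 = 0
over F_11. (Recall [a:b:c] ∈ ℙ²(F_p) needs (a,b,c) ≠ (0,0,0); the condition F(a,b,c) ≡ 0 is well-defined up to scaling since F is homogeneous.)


F(3,8,1) ≡ 2 (mod 11); P is NOT on the curve.

Evaluate F(3, 8, 1) term-by-term (mod 11).
  -2*X**2 ↦ -2·9·1·1 = -18
  X*Z ↦ 1·3·1·1 = 3
  -3*Y**2 ↦ -3·1·64·1 = -192
  -3*Y*Z ↦ -3·1·8·1 = -24
  2*Z**2 ↦ 2·1·1·1 = 2
Sum: F(3, 8, 1) = (-18) + (3) + (-192) + (-24) + (2) = -229.
Reducing mod 11: -229 ≡ 2 (mod 11).
Since F(a, b, c) ≡ 2 ≠ 0 (mod 11), P does NOT lie on the curve.


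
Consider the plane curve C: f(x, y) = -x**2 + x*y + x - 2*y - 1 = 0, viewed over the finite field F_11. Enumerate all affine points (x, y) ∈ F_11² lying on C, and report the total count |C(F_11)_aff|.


Affine F_11-points: {(0, 5), (1, 10), (3, 7), (4, 1), (5, 7), (6, 5), (7, 2), (8, 4), (9, 1), (10, 10)}; count = 10.

For each of the 121 pairs (x, y) ∈ F_11², evaluate f(x, y) mod 11. Record the zeros.
  x = 0: [0↦10, 1↦8, 2↦6, 3↦4, 4↦2, 5↦0, 6↦9, 7↦7, 8↦5, 9↦3, 10↦1]  zeros at y ∈ {5}
  x = 1: [0↦10, 1↦9, 2↦8, 3↦7, 4↦6, 5↦5, 6↦4, 7↦3, 8↦2, 9↦1, 10↦0]  zeros at y ∈ {10}
  x = 2: [0↦8, 1↦8, 2↦8, 3↦8, 4↦8, 5↦8, 6↦8, 7↦8, 8↦8, 9↦8, 10↦8]  zeros at y ∈ ∅
  x = 3: [0↦4, 1↦5, 2↦6, 3↦7, 4↦8, 5↦9, 6↦10, 7↦0, 8↦1, 9↦2, 10↦3]  zeros at y ∈ {7}
  x = 4: [0↦9, 1↦0, 2↦2, 3↦4, 4↦6, 5↦8, 6↦10, 7↦1, 8↦3, 9↦5, 10↦7]  zeros at y ∈ {1}
  x = 5: [0↦1, 1↦4, 2↦7, 3↦10, 4↦2, 5↦5, 6↦8, 7↦0, 8↦3, 9↦6, 10↦9]  zeros at y ∈ {7}
  x = 6: [0↦2, 1↦6, 2↦10, 3↦3, 4↦7, 5↦0, 6↦4, 7↦8, 8↦1, 9↦5, 10↦9]  zeros at y ∈ {5}
  x = 7: [0↦1, 1↦6, 2↦0, 3↦5, 4↦10, 5↦4, 6↦9, 7↦3, 8↦8, 9↦2, 10↦7]  zeros at y ∈ {2}
  x = 8: [0↦9, 1↦4, 2↦10, 3↦5, 4↦0, 5↦6, 6↦1, 7↦7, 8↦2, 9↦8, 10↦3]  zeros at y ∈ {4}
  x = 9: [0↦4, 1↦0, 2↦7, 3↦3, 4↦10, 5↦6, 6↦2, 7↦9, 8↦5, 9↦1, 10↦8]  zeros at y ∈ {1}
  x = 10: [0↦8, 1↦5, 2↦2, 3↦10, 4↦7, 5↦4, 6↦1, 7↦9, 8↦6, 9↦3, 10↦0]  zeros at y ∈ {10}
Collecting zeros: affine points = {(0, 5), (1, 10), (3, 7), (4, 1), (5, 7), (6, 5), (7, 2), (8, 4), (9, 1), (10, 10)}.
Total count |C(F_11)_aff| = 10.


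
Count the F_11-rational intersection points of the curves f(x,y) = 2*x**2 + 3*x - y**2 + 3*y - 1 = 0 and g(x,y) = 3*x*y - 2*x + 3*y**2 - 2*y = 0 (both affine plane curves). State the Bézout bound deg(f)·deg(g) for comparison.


Common zeros: {(1, 10), (10, 1)}; count = 2; Bézout bound = 4.

deg(f) = 2, deg(g) = 2, so Bézout bound = 4.
Scan x ∈ F_11. For each x, list the y ∈ F_11 with f(x, y) ≡ 0 and those with g(x, y) ≡ 0 (mod 11); the common zeros in that column are the intersection.
  x = 0: f ≡ 0 at y ∈ {5, 9}; g ≡ 0 at y ∈ {0, 8}; common: ∅.
  x = 1: f ≡ 0 at y ∈ {4, 10}; g ≡ 0 at y ∈ {8, 10}; common: {10}.
  x = 2: f ≡ 0 at y ∈ ∅; g ≡ 0 at y ∈ {8, 9}; common: ∅.
  x = 3: f ≡ 0 at y ∈ {4, 10}; g ≡ 0 at y ∈ {8}; common: ∅.
  x = 4: f ≡ 0 at y ∈ {5, 9}; g ≡ 0 at y ∈ {7, 8}; common: ∅.
  x = 5: f ≡ 0 at y ∈ {1, 2}; g ≡ 0 at y ∈ {6, 8}; common: ∅.
  x = 6: f ≡ 0 at y ∈ ∅; g ≡ 0 at y ∈ {5, 8}; common: ∅.
  x = 7: f ≡ 0 at y ∈ ∅; g ≡ 0 at y ∈ {4, 8}; common: ∅.
  x = 8: f ≡ 0 at y ∈ ∅; g ≡ 0 at y ∈ {3, 8}; common: ∅.
  x = 9: f ≡ 0 at y ∈ ∅; g ≡ 0 at y ∈ {2, 8}; common: ∅.
  x = 10: f ≡ 0 at y ∈ {1, 2}; g ≡ 0 at y ∈ {1, 8}; common: {1}.
Collecting: common zeros = {(1, 10), (10, 1)}, so the count is 2.
Comparison with the Bézout bound: 2 ≤ 4 = deg(f)·deg(g), as expected for curves with no common component (the affine F_11-count falls short of the bound because intersections may lie at infinity, over extension fields, or carry multiplicity).


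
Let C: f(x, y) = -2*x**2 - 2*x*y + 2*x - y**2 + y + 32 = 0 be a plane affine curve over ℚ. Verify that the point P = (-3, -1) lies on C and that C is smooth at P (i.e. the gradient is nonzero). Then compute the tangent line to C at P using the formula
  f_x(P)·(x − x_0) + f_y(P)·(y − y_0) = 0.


Tangent line at P: 16*x + 9*y + 57 = 0.

Step 1: f(-3, -1) = 0, so P lies on C.
Step 2: partial derivatives
  f_x(x, y) = -4*x - 2*y + 2, f_y(x, y) = -2*x - 2*y + 1.
  f_x(P) = 16, f_y(P) = 9 (gradient nonzero, so P is smooth).
Step 3: tangent line at P: 16·(x − -3) + 9·(y − -1) = 0.
Expanding: 16*x + 9*y + 57 = 0.


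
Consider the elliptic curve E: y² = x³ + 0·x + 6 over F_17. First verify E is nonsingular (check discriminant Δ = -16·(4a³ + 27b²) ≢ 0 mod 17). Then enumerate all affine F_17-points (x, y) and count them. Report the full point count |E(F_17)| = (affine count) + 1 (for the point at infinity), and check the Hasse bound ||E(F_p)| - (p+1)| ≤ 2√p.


Affine points = {(3, 4), (3, 13), (4, 6), (4, 11), (6, 1), (6, 16), (7, 3), (7, 14), (8, 5), (8, 12), (9, 2), (9, 15), (12, 0), (14, 8), (14, 9), (15, 7), (15, 10)}; affine count = 17; |E(F_17)| = 18.

Discriminant check: Δ ∝ 4a³ + 27b² = 4·0³ + 27·6² = 4·0 + 27·36 ≡ 3 (mod 17). Nonzero ⇒ E is nonsingular.
For each x ∈ F_17, compute rhs = x³ + 0·x + 6 mod 17, then count y ∈ F_17 with y² ≡ rhs.
  x = 0: rhs = 6, matching y values: none (0 points).
  x = 1: rhs = 7, matching y values: none (0 points).
  x = 2: rhs = 14, matching y values: none (0 points).
  x = 3: rhs = 16, matching y values: 4, 13 (2 points).
  x = 4: rhs = 2, matching y values: 6, 11 (2 points).
  x = 5: rhs = 12, matching y values: none (0 points).
  x = 6: rhs = 1, matching y values: 1, 16 (2 points).
  x = 7: rhs = 9, matching y values: 3, 14 (2 points).
  x = 8: rhs = 8, matching y values: 5, 12 (2 points).
  x = 9: rhs = 4, matching y values: 2, 15 (2 points).
  x = 10: rhs = 3, matching y values: none (0 points).
  x = 11: rhs = 11, matching y values: none (0 points).
  x = 12: rhs = 0, matching y values: 0 (1 points).
  x = 13: rhs = 10, matching y values: none (0 points).
  x = 14: rhs = 13, matching y values: 8, 9 (2 points).
  x = 15: rhs = 15, matching y values: 7, 10 (2 points).
  x = 16: rhs = 5, matching y values: none (0 points).
Total affine count: 17.
Full point count |E(F_17)| = 17 + 1 = 18.
Hasse bound: |18 − (17+1)| = |0| = 0 ≤ 2√17 ≈ 8.2462 ✓.


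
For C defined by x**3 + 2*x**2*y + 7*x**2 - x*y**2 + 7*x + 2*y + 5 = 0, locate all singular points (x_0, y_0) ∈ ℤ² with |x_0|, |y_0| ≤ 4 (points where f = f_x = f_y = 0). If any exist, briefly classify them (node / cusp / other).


Singular points: {(-1, -2)}; classification: cusp.

Compute partial derivatives:
  f_x = 3*x**2 + 4*x*y + 14*x - y**2 + 7.
  f_y = 2*x**2 - 2*x*y + 2.
Scan x_0 ∈ {−4, ..., 4}. For each x_0, f_y(x_0, y) is a polynomial in y; find its integer roots y ∈ {−4, ..., 4}, then test f_x and f at those candidates.
  x = -4: f_y(-4, y) = 8*y + 34; no integer root y with |y| ≤ 4.
  x = -3: f_y(-3, y) = 6*y + 20; no integer root y with |y| ≤ 4.
  x = -2: f_y(-2, y) = 4*y + 10; no integer root y with |y| ≤ 4.
  x = -1: f_y(-1, y) = 2*y + 4; vanishes at y ∈ {-2}. (-1, -2): f_x = 0, f = 0 — SINGULAR.
  x = 0: f_y(0, y) = 2; no integer root y with |y| ≤ 4.
  x = 1: f_y(1, y) = 4 - 2*y; vanishes at y ∈ {2}. (1, 2): f_x = 28 ≠ 0.
  x = 2: f_y(2, y) = 10 - 4*y; no integer root y with |y| ≤ 4.
  x = 3: f_y(3, y) = 20 - 6*y; no integer root y with |y| ≤ 4.
  x = 4: f_y(4, y) = 34 - 8*y; no integer root y with |y| ≤ 4.
Only singular point on the grid: (-1, -2).
Classify: substitute x = -1 + u, y = -2 + v and expand: f = u**3 + 2*u**2*v - u*v**2 + v**2.
No constant or linear terms (consistent with a singular point). Quadratic part: v**2. Cubic part: u**3 + 2*u**2*v - u*v**2.
The quadratic part v**2 is a perfect square, so there is a single (double) tangent line v = 0, i.e. y = -2. Restricting the cubic part to that line (v = 0) leaves u**3 ≠ 0, so f is not divisible by v and the branch is v² ≈ -u**3 to lowest order — this is a cusp.
Classification: cusp.


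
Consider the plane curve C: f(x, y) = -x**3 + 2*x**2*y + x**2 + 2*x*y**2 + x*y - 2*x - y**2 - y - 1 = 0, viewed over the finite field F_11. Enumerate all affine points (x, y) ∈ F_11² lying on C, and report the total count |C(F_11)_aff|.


Affine F_11-points: {(1, 1), (1, 8), (3, 1), (3, 6), (4, 8), (4, 9), (5, 2), (5, 3), (7, 7), (10, 1), (10, 10)}; count = 11.

For each of the 121 pairs (x, y) ∈ F_11², evaluate f(x, y) mod 11. Record the zeros.
  x = 0: [0↦10, 1↦8, 2↦4, 3↦9, 4↦1, 5↦2, 6↦1, 7↦9, 8↦4, 9↦8, 10↦10]  zeros at y ∈ ∅
  x = 1: [0↦8, 1↦0, 2↦5, 3↦1, 4↦10, 5↦10, 6↦1, 7↦5, 8↦0, 9↦8, 10↦7]  zeros at y ∈ {1, 8}
  x = 2: [0↦2, 1↦3, 2↦10, 3↦1, 4↦9, 5↦1, 6↦10, 7↦3, 8↦2, 9↦7, 10↦7]  zeros at y ∈ ∅
  x = 3: [0↦8, 1↦0, 2↦2, 3↦3, 4↦3, 5↦2, 6↦0, 7↦8, 8↦4, 9↦10, 10↦4]  zeros at y ∈ {1, 6}
  x = 4: [0↦9, 1↦7, 2↦8, 3↦1, 4↦8, 5↦7, 6↦9, 7↦3, 8↦0, 9↦0, 10↦3]  zeros at y ∈ {8, 9}
  x = 5: [0↦10, 1↦7, 2↦0, 3↦0, 4↦7, 5↦10, 6↦9, 7↦4, 8↦6, 9↦4, 10↦9]  zeros at y ∈ {2, 3}
  x = 6: [0↦5, 1↦5, 2↦5, 3↦5, 4↦5, 5↦5, 6↦5, 7↦5, 8↦5, 9↦5, 10↦5]  zeros at y ∈ ∅
  x = 7: [0↦10, 1↦6, 2↦6, 3↦10, 4↦7, 5↦8, 6↦2, 7↦0, 8↦2, 9↦8, 10↦7]  zeros at y ∈ {7}
  x = 8: [0↦8, 1↦4, 2↦8, 3↦9, 4↦7, 5↦2, 6↦5, 7↦5, 8↦2, 9↦7, 10↦9]  zeros at y ∈ ∅
  x = 9: [0↦4, 1↦4, 2↦5, 3↦7, 4↦10, 5↦3, 6↦8, 7↦3, 8↦10, 9↦7, 10↦5]  zeros at y ∈ ∅
  x = 10: [0↦3, 1↦0, 2↦2, 3↦9, 4↦10, 5↦5, 6↦5, 7↦10, 8↦9, 9↦2, 10↦0]  zeros at y ∈ {1, 10}
Collecting zeros: affine points = {(1, 1), (1, 8), (3, 1), (3, 6), (4, 8), (4, 9), (5, 2), (5, 3), (7, 7), (10, 1), (10, 10)}.
Total count |C(F_11)_aff| = 11.


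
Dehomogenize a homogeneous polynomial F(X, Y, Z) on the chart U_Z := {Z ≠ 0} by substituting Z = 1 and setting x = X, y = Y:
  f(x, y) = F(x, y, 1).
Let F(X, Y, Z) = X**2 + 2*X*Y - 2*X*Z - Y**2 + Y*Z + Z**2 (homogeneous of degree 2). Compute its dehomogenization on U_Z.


f(x, y) = x**2 + 2*x*y - 2*x - y**2 + y + 1

On U_Z we set Z = 1. Each monomial c·X^i·Y^j·Z^k in F becomes c·x^i·y^j·1^k = c·x^i·y^j.
Substituting Z = 1: F(X, Y, 1) = x**2 + 2*x*y - 2*x - y**2 + y + 1.
Note: deg(f) ≤ deg(F) = 2; strict inequality happens when F is divisible by Z (lost terms).


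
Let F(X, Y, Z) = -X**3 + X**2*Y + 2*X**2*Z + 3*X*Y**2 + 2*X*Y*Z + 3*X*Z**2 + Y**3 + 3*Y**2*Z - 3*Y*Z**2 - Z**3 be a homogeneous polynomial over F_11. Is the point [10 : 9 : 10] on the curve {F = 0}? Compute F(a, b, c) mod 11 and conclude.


F(10,9,10) ≡ 9 (mod 11); P is NOT on the curve.

Evaluate F(10, 9, 10) term-by-term (mod 11).
  -X**3 ↦ -1·1000·1·1 = -1000
  X**2*Y ↦ 1·100·9·1 = 900
  2*X**2*Z ↦ 2·100·1·10 = 2000
  3*X*Y**2 ↦ 3·10·81·1 = 2430
  2*X*Y*Z ↦ 2·10·9·10 = 1800
  3*X*Z**2 ↦ 3·10·1·100 = 3000
  Y**3 ↦ 1·1·729·1 = 729
  3*Y**2*Z ↦ 3·1·81·10 = 2430
  -3*Y*Z**2 ↦ -3·1·9·100 = -2700
  -Z**3 ↦ -1·1·1·1000 = -1000
Sum: F(10, 9, 10) = (-1000) + (900) + (2000) + (2430) + (1800) + (3000) + (729) + (2430) + (-2700) + (-1000) = 8589.
Reducing mod 11: 8589 ≡ 9 (mod 11).
Since F(a, b, c) ≡ 9 ≠ 0 (mod 11), P does NOT lie on the curve.


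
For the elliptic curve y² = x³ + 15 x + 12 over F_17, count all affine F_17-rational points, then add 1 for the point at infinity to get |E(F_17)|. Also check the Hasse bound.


Affine points = {(2, 4), (2, 13), (3, 4), (3, 13), (4, 0), (5, 5), (5, 12), (7, 1), (7, 16), (8, 7), (8, 10), (9, 3), (9, 14), (12, 4), (12, 13), (14, 5), (14, 12), (15, 5), (15, 12), (16, 8), (16, 9)}; affine count = 21; |E(F_17)| = 22.

Discriminant check: Δ ∝ 4a³ + 27b² = 4·15³ + 27·12² = 4·3375 + 27·144 ≡ 14 (mod 17). Nonzero ⇒ E is nonsingular.
For each x ∈ F_17, compute rhs = x³ + 15·x + 12 mod 17, then count y ∈ F_17 with y² ≡ rhs.
  x = 0: rhs = 12, matching y values: none (0 points).
  x = 1: rhs = 11, matching y values: none (0 points).
  x = 2: rhs = 16, matching y values: 4, 13 (2 points).
  x = 3: rhs = 16, matching y values: 4, 13 (2 points).
  x = 4: rhs = 0, matching y values: 0 (1 points).
  x = 5: rhs = 8, matching y values: 5, 12 (2 points).
  x = 6: rhs = 12, matching y values: none (0 points).
  x = 7: rhs = 1, matching y values: 1, 16 (2 points).
  x = 8: rhs = 15, matching y values: 7, 10 (2 points).
  x = 9: rhs = 9, matching y values: 3, 14 (2 points).
  x = 10: rhs = 6, matching y values: none (0 points).
  x = 11: rhs = 12, matching y values: none (0 points).
  x = 12: rhs = 16, matching y values: 4, 13 (2 points).
  x = 13: rhs = 7, matching y values: none (0 points).
  x = 14: rhs = 8, matching y values: 5, 12 (2 points).
  x = 15: rhs = 8, matching y values: 5, 12 (2 points).
  x = 16: rhs = 13, matching y values: 8, 9 (2 points).
Total affine count: 21.
Full point count |E(F_17)| = 21 + 1 = 22.
Hasse bound: |22 − (17+1)| = |4| = 4 ≤ 2√17 ≈ 8.2462 ✓.


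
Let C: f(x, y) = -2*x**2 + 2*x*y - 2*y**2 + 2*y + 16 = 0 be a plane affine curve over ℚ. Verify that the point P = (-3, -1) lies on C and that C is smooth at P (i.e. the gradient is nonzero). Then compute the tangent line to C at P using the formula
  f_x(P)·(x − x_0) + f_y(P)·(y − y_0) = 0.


Tangent line at P: 10*x + 30 = 0.

Step 1: f(-3, -1) = 0, so P lies on C.
Step 2: partial derivatives
  f_x(x, y) = -4*x + 2*y, f_y(x, y) = 2*x - 4*y + 2.
  f_x(P) = 10, f_y(P) = 0 (gradient nonzero, so P is smooth).
Step 3: tangent line at P: 10·(x − -3) + 0·(y − -1) = 0.
Expanding: 10*x + 30 = 0.


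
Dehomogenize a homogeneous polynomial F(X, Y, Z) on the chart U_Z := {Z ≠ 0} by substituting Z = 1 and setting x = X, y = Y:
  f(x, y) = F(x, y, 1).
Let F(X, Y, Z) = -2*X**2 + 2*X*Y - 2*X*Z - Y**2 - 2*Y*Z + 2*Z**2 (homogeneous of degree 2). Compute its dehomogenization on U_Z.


f(x, y) = -2*x**2 + 2*x*y - 2*x - y**2 - 2*y + 2

On U_Z we set Z = 1. Each monomial c·X^i·Y^j·Z^k in F becomes c·x^i·y^j·1^k = c·x^i·y^j.
Substituting Z = 1: F(X, Y, 1) = -2*x**2 + 2*x*y - 2*x - y**2 - 2*y + 2.
Note: deg(f) ≤ deg(F) = 2; strict inequality happens when F is divisible by Z (lost terms).


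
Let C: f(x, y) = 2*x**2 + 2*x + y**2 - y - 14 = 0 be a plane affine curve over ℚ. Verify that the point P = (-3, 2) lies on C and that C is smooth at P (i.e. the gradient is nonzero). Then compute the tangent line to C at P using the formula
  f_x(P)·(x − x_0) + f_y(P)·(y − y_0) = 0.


Tangent line at P: -10*x + 3*y - 36 = 0.

Step 1: f(-3, 2) = 0, so P lies on C.
Step 2: partial derivatives
  f_x(x, y) = 4*x + 2, f_y(x, y) = 2*y - 1.
  f_x(P) = -10, f_y(P) = 3 (gradient nonzero, so P is smooth).
Step 3: tangent line at P: -10·(x − -3) + 3·(y − 2) = 0.
Expanding: -10*x + 3*y - 36 = 0.


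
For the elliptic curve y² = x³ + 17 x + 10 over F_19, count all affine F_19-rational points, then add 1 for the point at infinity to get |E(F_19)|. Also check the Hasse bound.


Affine points = {(1, 3), (1, 16), (4, 3), (4, 16), (5, 7), (5, 12), (6, 9), (6, 10), (7, 4), (7, 15), (12, 2), (12, 17), (14, 3), (14, 16), (15, 7), (15, 12), (17, 5), (17, 14), (18, 7), (18, 12)}; affine count = 20; |E(F_19)| = 21.

Discriminant check: Δ ∝ 4a³ + 27b² = 4·17³ + 27·10² = 4·4913 + 27·100 ≡ 8 (mod 19). Nonzero ⇒ E is nonsingular.
For each x ∈ F_19, compute rhs = x³ + 17·x + 10 mod 19, then count y ∈ F_19 with y² ≡ rhs.
  x = 0: rhs = 10, matching y values: none (0 points).
  x = 1: rhs = 9, matching y values: 3, 16 (2 points).
  x = 2: rhs = 14, matching y values: none (0 points).
  x = 3: rhs = 12, matching y values: none (0 points).
  x = 4: rhs = 9, matching y values: 3, 16 (2 points).
  x = 5: rhs = 11, matching y values: 7, 12 (2 points).
  x = 6: rhs = 5, matching y values: 9, 10 (2 points).
  x = 7: rhs = 16, matching y values: 4, 15 (2 points).
  x = 8: rhs = 12, matching y values: none (0 points).
  x = 9: rhs = 18, matching y values: none (0 points).
  x = 10: rhs = 2, matching y values: none (0 points).
  x = 11: rhs = 8, matching y values: none (0 points).
  x = 12: rhs = 4, matching y values: 2, 17 (2 points).
  x = 13: rhs = 15, matching y values: none (0 points).
  x = 14: rhs = 9, matching y values: 3, 16 (2 points).
  x = 15: rhs = 11, matching y values: 7, 12 (2 points).
  x = 16: rhs = 8, matching y values: none (0 points).
  x = 17: rhs = 6, matching y values: 5, 14 (2 points).
  x = 18: rhs = 11, matching y values: 7, 12 (2 points).
Total affine count: 20.
Full point count |E(F_19)| = 20 + 1 = 21.
Hasse bound: |21 − (19+1)| = |1| = 1 ≤ 2√19 ≈ 8.7178 ✓.


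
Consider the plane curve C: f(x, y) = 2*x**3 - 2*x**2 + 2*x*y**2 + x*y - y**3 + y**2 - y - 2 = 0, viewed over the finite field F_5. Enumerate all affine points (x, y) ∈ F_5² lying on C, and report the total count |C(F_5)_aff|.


Affine F_5-points: {(1, 1), (2, 2), (3, 4), (4, 1)}; count = 4.

For each of the 25 pairs (x, y) ∈ F_5², evaluate f(x, y) mod 5. Record the zeros.
  x = 0: [0↦3, 1↦2, 2↦2, 3↦2, 4↦1]  zeros at y ∈ ∅
  x = 1: [0↦3, 1↦0, 2↦2, 3↦3, 4↦2]  zeros at y ∈ {1}
  x = 2: [0↦1, 1↦1, 2↦0, 3↦2, 4↦1]  zeros at y ∈ {2}
  x = 3: [0↦4, 1↦2, 2↦3, 3↦1, 4↦0]  zeros at y ∈ {4}
  x = 4: [0↦4, 1↦0, 2↦3, 3↦2, 4↦1]  zeros at y ∈ {1}
Collecting zeros: affine points = {(1, 1), (2, 2), (3, 4), (4, 1)}.
Total count |C(F_5)_aff| = 4.


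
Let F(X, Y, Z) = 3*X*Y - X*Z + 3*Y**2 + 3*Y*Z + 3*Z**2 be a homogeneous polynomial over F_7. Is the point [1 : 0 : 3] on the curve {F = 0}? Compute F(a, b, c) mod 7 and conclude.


F(1,0,3) ≡ 3 (mod 7); P is NOT on the curve.

Evaluate F(1, 0, 3) term-by-term (mod 7).
  3*X*Y ↦ 3·1·0·1 = 0
  -X*Z ↦ -1·1·1·3 = -3
  3*Y**2 ↦ 3·1·0·1 = 0
  3*Y*Z ↦ 3·1·0·3 = 0
  3*Z**2 ↦ 3·1·1·9 = 27
Sum: F(1, 0, 3) = (0) + (-3) + (0) + (0) + (27) = 24.
Reducing mod 7: 24 ≡ 3 (mod 7).
Since F(a, b, c) ≡ 3 ≠ 0 (mod 7), P does NOT lie on the curve.


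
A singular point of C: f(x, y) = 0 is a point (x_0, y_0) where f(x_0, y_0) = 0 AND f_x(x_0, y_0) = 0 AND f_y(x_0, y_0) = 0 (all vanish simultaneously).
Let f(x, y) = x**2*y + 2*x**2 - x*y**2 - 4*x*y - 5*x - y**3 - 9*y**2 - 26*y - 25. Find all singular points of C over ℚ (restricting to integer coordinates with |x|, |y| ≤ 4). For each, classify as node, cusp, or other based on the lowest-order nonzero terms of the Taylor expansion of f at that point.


Singular points: {(-1, -3)}; classification: node.

Compute partial derivatives:
  f_x = 2*x*y + 4*x - y**2 - 4*y - 5.
  f_y = x**2 - 2*x*y - 4*x - 3*y**2 - 18*y - 26.
Scan x_0 ∈ {−4, ..., 4}. For each x_0, f_y(x_0, y) is a polynomial in y; find its integer roots y ∈ {−4, ..., 4}, then test f_x and f at those candidates.
  x = -4: f_y(-4, y) = -3*y**2 - 10*y + 6; no integer root y with |y| ≤ 4.
  x = -3: f_y(-3, y) = -3*y**2 - 12*y - 5; no integer root y with |y| ≤ 4.
  x = -2: f_y(-2, y) = -3*y**2 - 14*y - 14; no integer root y with |y| ≤ 4.
  x = -1: f_y(-1, y) = -3*y**2 - 16*y - 21; vanishes at y ∈ {-3}. (-1, -3): f_x = 0, f = 0 — SINGULAR.
  x = 0: f_y(0, y) = -3*y**2 - 18*y - 26; no integer root y with |y| ≤ 4.
  x = 1: f_y(1, y) = -3*y**2 - 20*y - 29; no integer root y with |y| ≤ 4.
  x = 2: f_y(2, y) = -3*y**2 - 22*y - 30; no integer root y with |y| ≤ 4.
  x = 3: f_y(3, y) = -3*y**2 - 24*y - 29; no integer root y with |y| ≤ 4.
  x = 4: f_y(4, y) = -3*y**2 - 26*y - 26; no integer root y with |y| ≤ 4.
Only singular point on the grid: (-1, -3).
Classify: substitute x = -1 + u, y = -3 + v and expand: f = u**2*v - u**2 - u*v**2 - v**3 + v**2.
No constant or linear terms (consistent with a singular point). Quadratic part: -u**2 + v**2. Cubic part: u**2*v - u*v**2 - v**3.
The quadratic part v**2 - u**2 = (v − u)(v + u) splits into two distinct linear factors, so there are two distinct tangent lines y − -3 = ±(x − -1) — this is a node (ordinary double point).
Classification: node.


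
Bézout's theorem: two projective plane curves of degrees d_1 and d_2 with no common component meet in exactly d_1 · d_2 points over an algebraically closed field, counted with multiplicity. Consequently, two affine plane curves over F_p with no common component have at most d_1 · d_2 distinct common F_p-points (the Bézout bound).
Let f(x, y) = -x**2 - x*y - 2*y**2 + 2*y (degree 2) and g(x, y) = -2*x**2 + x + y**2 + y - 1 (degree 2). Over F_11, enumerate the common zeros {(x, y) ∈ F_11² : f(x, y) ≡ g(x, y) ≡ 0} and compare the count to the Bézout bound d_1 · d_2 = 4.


Common zeros: {(1, 9), (6, 3)}; count = 2; Bézout bound = 4.

deg(f) = 2, deg(g) = 2, so Bézout bound = 4.
Scan x ∈ F_11. For each x, list the y ∈ F_11 with f(x, y) ≡ 0 and those with g(x, y) ≡ 0 (mod 11); the common zeros in that column are the intersection.
  x = 0: f ≡ 0 at y ∈ {0, 1}; g ≡ 0 at y ∈ {3, 7}; common: ∅.
  x = 1: f ≡ 0 at y ∈ {8, 9}; g ≡ 0 at y ∈ {1, 9}; common: {9}.
  x = 2: f ≡ 0 at y ∈ {3, 8}; g ≡ 0 at y ∈ ∅; common: ∅.
  x = 3: f ≡ 0 at y ∈ ∅; g ≡ 0 at y ∈ ∅; common: ∅.
  x = 4: f ≡ 0 at y ∈ ∅; g ≡ 0 at y ∈ ∅; common: ∅.
  x = 5: f ≡ 0 at y ∈ ∅; g ≡ 0 at y ∈ {1, 9}; common: ∅.
  x = 6: f ≡ 0 at y ∈ {3, 6}; g ≡ 0 at y ∈ {3, 7}; common: {3}.
  x = 7: f ≡ 0 at y ∈ ∅; g ≡ 0 at y ∈ ∅; common: ∅.
  x = 8: f ≡ 0 at y ∈ ∅; g ≡ 0 at y ∈ {0, 10}; common: ∅.
  x = 9: f ≡ 0 at y ∈ ∅; g ≡ 0 at y ∈ {0, 10}; common: ∅.
  x = 10: f ≡ 0 at y ∈ {1, 6}; g ≡ 0 at y ∈ ∅; common: ∅.
Collecting: common zeros = {(1, 9), (6, 3)}, so the count is 2.
Comparison with the Bézout bound: 2 ≤ 4 = deg(f)·deg(g), as expected for curves with no common component (the affine F_11-count falls short of the bound because intersections may lie at infinity, over extension fields, or carry multiplicity).


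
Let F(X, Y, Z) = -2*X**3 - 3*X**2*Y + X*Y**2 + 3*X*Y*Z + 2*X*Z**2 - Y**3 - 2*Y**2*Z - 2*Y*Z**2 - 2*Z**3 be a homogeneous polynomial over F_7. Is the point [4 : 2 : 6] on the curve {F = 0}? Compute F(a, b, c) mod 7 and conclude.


F(4,2,6) ≡ 5 (mod 7); P is NOT on the curve.

Evaluate F(4, 2, 6) term-by-term (mod 7).
  -2*X**3 ↦ -2·64·1·1 = -128
  -3*X**2*Y ↦ -3·16·2·1 = -96
  X*Y**2 ↦ 1·4·4·1 = 16
  3*X*Y*Z ↦ 3·4·2·6 = 144
  2*X*Z**2 ↦ 2·4·1·36 = 288
  -Y**3 ↦ -1·1·8·1 = -8
  -2*Y**2*Z ↦ -2·1·4·6 = -48
  -2*Y*Z**2 ↦ -2·1·2·36 = -144
  -2*Z**3 ↦ -2·1·1·216 = -432
Sum: F(4, 2, 6) = (-128) + (-96) + (16) + (144) + (288) + (-8) + (-48) + (-144) + (-432) = -408.
Reducing mod 7: -408 ≡ 5 (mod 7).
Since F(a, b, c) ≡ 5 ≠ 0 (mod 7), P does NOT lie on the curve.


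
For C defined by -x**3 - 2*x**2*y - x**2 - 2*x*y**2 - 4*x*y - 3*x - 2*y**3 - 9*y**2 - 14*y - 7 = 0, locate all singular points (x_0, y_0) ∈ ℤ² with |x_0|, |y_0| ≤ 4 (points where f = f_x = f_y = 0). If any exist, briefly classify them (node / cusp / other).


Singular points: {(1, -2)}; classification: cusp.

Compute partial derivatives:
  f_x = -3*x**2 - 4*x*y - 2*x - 2*y**2 - 4*y - 3.
  f_y = -2*x**2 - 4*x*y - 4*x - 6*y**2 - 18*y - 14.
Scan x_0 ∈ {−4, ..., 4}. For each x_0, f_y(x_0, y) is a polynomial in y; find its integer roots y ∈ {−4, ..., 4}, then test f_x and f at those candidates.
  x = -4: f_y(-4, y) = -6*y**2 - 2*y - 30; no integer root y with |y| ≤ 4.
  x = -3: f_y(-3, y) = -6*y**2 - 6*y - 20; no integer root y with |y| ≤ 4.
  x = -2: f_y(-2, y) = -6*y**2 - 10*y - 14; no integer root y with |y| ≤ 4.
  x = -1: f_y(-1, y) = -6*y**2 - 14*y - 12; no integer root y with |y| ≤ 4.
  x = 0: f_y(0, y) = -6*y**2 - 18*y - 14; no integer root y with |y| ≤ 4.
  x = 1: f_y(1, y) = -6*y**2 - 22*y - 20; vanishes at y ∈ {-2}. (1, -2): f_x = 0, f = 0 — SINGULAR.
  x = 2: f_y(2, y) = -6*y**2 - 26*y - 30; no integer root y with |y| ≤ 4.
  x = 3: f_y(3, y) = -6*y**2 - 30*y - 44; no integer root y with |y| ≤ 4.
  x = 4: f_y(4, y) = -6*y**2 - 34*y - 62; no integer root y with |y| ≤ 4.
Only singular point on the grid: (1, -2).
Classify: substitute x = 1 + u, y = -2 + v and expand: f = -u**3 - 2*u**2*v - 2*u*v**2 - 2*v**3 + v**2.
No constant or linear terms (consistent with a singular point). Quadratic part: v**2. Cubic part: -u**3 - 2*u**2*v - 2*u*v**2 - 2*v**3.
The quadratic part v**2 is a perfect square, so there is a single (double) tangent line v = 0, i.e. y = -2. Restricting the cubic part to that line (v = 0) leaves -u**3 ≠ 0, so f is not divisible by v and the branch is v² ≈ u**3 to lowest order — this is a cusp.
Classification: cusp.


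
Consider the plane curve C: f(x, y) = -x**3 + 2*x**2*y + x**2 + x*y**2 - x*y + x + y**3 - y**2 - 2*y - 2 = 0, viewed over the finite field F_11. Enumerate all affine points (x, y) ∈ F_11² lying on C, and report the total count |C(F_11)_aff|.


Affine F_11-points: {(0, 5), (1, 6), (2, 3), (6, 0), (6, 3), (7, 9), (10, 3)}; count = 7.

For each of the 121 pairs (x, y) ∈ F_11², evaluate f(x, y) mod 11. Record the zeros.
  x = 0: [0↦9, 1↦7, 2↦9, 3↦10, 4↦5, 5↦0, 6↦1, 7↦3, 8↦1, 9↦1, 10↦9]  zeros at y ∈ {5}
  x = 1: [0↦10, 1↦10, 2↦5, 3↦1, 4↦4, 5↦9, 6↦0, 7↦5, 8↦8, 9↦4, 10↦10]  zeros at y ∈ {6}
  x = 2: [0↦7, 1↦2, 2↦5, 3↦0, 4↦4, 5↦1, 6↦8, 7↦9, 8↦10, 9↦6, 10↦3]  zeros at y ∈ {3}
  x = 3: [0↦5, 1↦10, 2↦3, 3↦1, 4↦10, 5↦3, 6↦8, 7↦9, 8↦1, 9↦1, 10↦4]  zeros at y ∈ ∅
  x = 4: [0↦9, 1↦6, 2↦4, 3↦9, 4↦5, 5↦9, 6↦5, 7↦10, 8↦8, 9↦5, 10↦7]  zeros at y ∈ ∅
  x = 5: [0↦2, 1↦6, 2↦2, 3↦7, 4↦5, 5↦2, 6↦4, 7↦6, 8↦3, 9↦1, 10↦6]  zeros at y ∈ ∅
  x = 6: [0↦0, 1↦4, 2↦2, 3↦0, 4↦4, 5↦9, 6↦10, 7↦2, 8↦2, 9↦5, 10↦6]  zeros at y ∈ {0, 3}
  x = 7: [0↦8, 1↦5, 2↦9, 3↦4, 4↦7, 5↦2, 6↦6, 7↦3, 8↦10, 9↦0, 10↦1]  zeros at y ∈ {9}
  x = 8: [0↦9, 1↦3, 2↦6, 3↦2, 4↦8, 5↦8, 6↦8, 7↦3, 8↦10, 9↦2, 10↦7]  zeros at y ∈ ∅
  x = 9: [0↦8, 1↦3, 2↦9, 3↦10, 4↦1, 5↦10, 6↦10, 7↦7, 8↦7, 9↦5, 10↦7]  zeros at y ∈ ∅
  x = 10: [0↦10, 1↦10, 2↦1, 3↦0, 4↦2, 5↦2, 6↦6, 7↦9, 8↦6, 9↦3, 10↦6]  zeros at y ∈ {3}
Collecting zeros: affine points = {(0, 5), (1, 6), (2, 3), (6, 0), (6, 3), (7, 9), (10, 3)}.
Total count |C(F_11)_aff| = 7.


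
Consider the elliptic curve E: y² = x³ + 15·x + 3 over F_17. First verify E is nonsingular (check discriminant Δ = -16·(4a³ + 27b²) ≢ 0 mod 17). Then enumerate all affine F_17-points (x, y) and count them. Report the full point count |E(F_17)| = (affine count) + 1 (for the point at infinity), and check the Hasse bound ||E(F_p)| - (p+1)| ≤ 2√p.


Affine points = {(1, 6), (1, 11), (4, 5), (4, 12), (5, 4), (5, 13), (7, 3), (7, 14), (9, 0), (13, 7), (13, 10), (14, 4), (14, 13), (15, 4), (15, 13), (16, 2), (16, 15)}; affine count = 17; |E(F_17)| = 18.

Discriminant check: Δ ∝ 4a³ + 27b² = 4·15³ + 27·3² = 4·3375 + 27·9 ≡ 7 (mod 17). Nonzero ⇒ E is nonsingular.
For each x ∈ F_17, compute rhs = x³ + 15·x + 3 mod 17, then count y ∈ F_17 with y² ≡ rhs.
  x = 0: rhs = 3, matching y values: none (0 points).
  x = 1: rhs = 2, matching y values: 6, 11 (2 points).
  x = 2: rhs = 7, matching y values: none (0 points).
  x = 3: rhs = 7, matching y values: none (0 points).
  x = 4: rhs = 8, matching y values: 5, 12 (2 points).
  x = 5: rhs = 16, matching y values: 4, 13 (2 points).
  x = 6: rhs = 3, matching y values: none (0 points).
  x = 7: rhs = 9, matching y values: 3, 14 (2 points).
  x = 8: rhs = 6, matching y values: none (0 points).
  x = 9: rhs = 0, matching y values: 0 (1 points).
  x = 10: rhs = 14, matching y values: none (0 points).
  x = 11: rhs = 3, matching y values: none (0 points).
  x = 12: rhs = 7, matching y values: none (0 points).
  x = 13: rhs = 15, matching y values: 7, 10 (2 points).
  x = 14: rhs = 16, matching y values: 4, 13 (2 points).
  x = 15: rhs = 16, matching y values: 4, 13 (2 points).
  x = 16: rhs = 4, matching y values: 2, 15 (2 points).
Total affine count: 17.
Full point count |E(F_17)| = 17 + 1 = 18.
Hasse bound: |18 − (17+1)| = |0| = 0 ≤ 2√17 ≈ 8.2462 ✓.


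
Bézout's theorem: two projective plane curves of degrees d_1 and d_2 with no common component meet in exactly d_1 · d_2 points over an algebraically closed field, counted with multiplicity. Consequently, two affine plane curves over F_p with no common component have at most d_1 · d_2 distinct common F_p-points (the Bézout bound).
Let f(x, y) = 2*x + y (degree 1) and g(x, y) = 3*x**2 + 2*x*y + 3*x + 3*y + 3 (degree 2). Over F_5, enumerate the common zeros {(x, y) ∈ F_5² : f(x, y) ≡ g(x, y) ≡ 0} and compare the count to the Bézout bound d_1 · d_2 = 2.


Common zeros: {(3, 4), (4, 2)}; count = 2; Bézout bound = 2.

deg(f) = 1, deg(g) = 2, so Bézout bound = 2.
Scan x ∈ F_5. For each x, list the y ∈ F_5 with f(x, y) ≡ 0 and those with g(x, y) ≡ 0 (mod 5); the common zeros in that column are the intersection.
  x = 0: f ≡ 0 at y ∈ {0}; g ≡ 0 at y ∈ {4}; common: ∅.
  x = 1: f ≡ 0 at y ∈ {3}; g ≡ 0 at y ∈ ∅; common: ∅.
  x = 2: f ≡ 0 at y ∈ {1}; g ≡ 0 at y ∈ {2}; common: ∅.
  x = 3: f ≡ 0 at y ∈ {4}; g ≡ 0 at y ∈ {4}; common: {4}.
  x = 4: f ≡ 0 at y ∈ {2}; g ≡ 0 at y ∈ {2}; common: {2}.
Collecting: common zeros = {(3, 4), (4, 2)}, so the count is 2.
Comparison with the Bézout bound: 2 ≤ 2 = deg(f)·deg(g), as expected for curves with no common component (the bound is attained).


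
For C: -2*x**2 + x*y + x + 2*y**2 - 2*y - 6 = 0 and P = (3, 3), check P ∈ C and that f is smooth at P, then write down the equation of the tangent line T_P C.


Tangent line at P: -8*x + 13*y - 15 = 0.

Step 1: f(3, 3) = 0, so P lies on C.
Step 2: partial derivatives
  f_x(x, y) = -4*x + y + 1, f_y(x, y) = x + 4*y - 2.
  f_x(P) = -8, f_y(P) = 13 (gradient nonzero, so P is smooth).
Step 3: tangent line at P: -8·(x − 3) + 13·(y − 3) = 0.
Expanding: -8*x + 13*y - 15 = 0.


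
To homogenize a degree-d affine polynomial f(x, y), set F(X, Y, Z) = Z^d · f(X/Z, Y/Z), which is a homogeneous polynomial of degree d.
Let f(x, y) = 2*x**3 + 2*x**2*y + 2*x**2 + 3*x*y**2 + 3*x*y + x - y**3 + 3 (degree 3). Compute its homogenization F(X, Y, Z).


F(X, Y, Z) = 2*X**3 + 2*X**2*Y + 2*X**2*Z + 3*X*Y**2 + 3*X*Y*Z + X*Z**2 - Y**3 + 3*Z**3

deg(f) = 3.
Substitute x = X/Z, y = Y/Z into f, then multiply by Z^3.
  monomial 2·x^3·y^0 ↦ 2·X^3·Y^0·Z^0.
  monomial 2·x^2·y^1 ↦ 2·X^2·Y^1·Z^0.
  monomial 2·x^2·y^0 ↦ 2·X^2·Y^0·Z^1.
  monomial 3·x^1·y^2 ↦ 3·X^1·Y^2·Z^0.
  monomial 3·x^1·y^1 ↦ 3·X^1·Y^1·Z^1.
  monomial 1·x^1·y^0 ↦ 1·X^1·Y^0·Z^2.
  monomial -1·x^0·y^3 ↦ -1·X^0·Y^3·Z^0.
  monomial 3·x^0·y^0 ↦ 3·X^0·Y^0·Z^3.
Collecting: F(X, Y, Z) = 2*X**3 + 2*X**2*Y + 2*X**2*Z + 3*X*Y**2 + 3*X*Y*Z + X*Z**2 - Y**3 + 3*Z**3.


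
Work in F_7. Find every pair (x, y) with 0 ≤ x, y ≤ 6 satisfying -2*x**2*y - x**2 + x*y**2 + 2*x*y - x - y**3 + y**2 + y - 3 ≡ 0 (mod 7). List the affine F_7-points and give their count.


Affine F_7-points: {(0, 5), (4, 1), (5, 5), (6, 1)}; count = 4.

For each of the 49 pairs (x, y) ∈ F_7², evaluate f(x, y) mod 7. Record the zeros.
  x = 0: [0↦4, 1↦5, 2↦2, 3↦3, 4↦2, 5↦0, 6↦5]  zeros at y ∈ {5}
  x = 1: [0↦2, 1↦4, 2↦4, 3↦3, 4↦2, 5↦2, 6↦4]  zeros at y ∈ ∅
  x = 2: [0↦5, 1↦4, 2↦3, 3↦3, 4↦5, 5↦3, 6↦5]  zeros at y ∈ ∅
  x = 3: [0↦6, 1↦5, 2↦6, 3↦3, 4↦4, 5↦3, 6↦1]  zeros at y ∈ ∅
  x = 4: [0↦5, 1↦0, 2↦6, 3↦3, 4↦6, 5↦2, 6↦6]  zeros at y ∈ {1}
  x = 5: [0↦2, 1↦3, 2↦3, 3↦3, 4↦4, 5↦0, 6↦6]  zeros at y ∈ {5}
  x = 6: [0↦4, 1↦0, 2↦4, 3↦3, 4↦5, 5↦4, 6↦1]  zeros at y ∈ {1}
Collecting zeros: affine points = {(0, 5), (4, 1), (5, 5), (6, 1)}.
Total count |C(F_7)_aff| = 4.


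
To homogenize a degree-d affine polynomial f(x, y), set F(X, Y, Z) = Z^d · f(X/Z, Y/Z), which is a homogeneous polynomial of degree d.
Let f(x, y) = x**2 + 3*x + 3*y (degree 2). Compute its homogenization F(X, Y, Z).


F(X, Y, Z) = X**2 + 3*X*Z + 3*Y*Z

deg(f) = 2.
Substitute x = X/Z, y = Y/Z into f, then multiply by Z^2.
  monomial 1·x^2·y^0 ↦ 1·X^2·Y^0·Z^0.
  monomial 3·x^1·y^0 ↦ 3·X^1·Y^0·Z^1.
  monomial 3·x^0·y^1 ↦ 3·X^0·Y^1·Z^1.
Collecting: F(X, Y, Z) = X**2 + 3*X*Z + 3*Y*Z.


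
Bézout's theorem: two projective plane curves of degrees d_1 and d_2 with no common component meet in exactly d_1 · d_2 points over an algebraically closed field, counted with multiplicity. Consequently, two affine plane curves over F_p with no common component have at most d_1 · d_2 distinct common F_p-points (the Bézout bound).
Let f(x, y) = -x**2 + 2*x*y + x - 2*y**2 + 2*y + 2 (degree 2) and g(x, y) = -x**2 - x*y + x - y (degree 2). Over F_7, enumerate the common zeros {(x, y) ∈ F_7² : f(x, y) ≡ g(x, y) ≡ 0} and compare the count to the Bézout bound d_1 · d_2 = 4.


Common zeros: ∅; count = 0; Bézout bound = 4.

deg(f) = 2, deg(g) = 2, so Bézout bound = 4.
Scan x ∈ F_7. For each x, list the y ∈ F_7 with f(x, y) ≡ 0 and those with g(x, y) ≡ 0 (mod 7); the common zeros in that column are the intersection.
  x = 0: f ≡ 0 at y ∈ ∅; g ≡ 0 at y ∈ {0}; common: ∅.
  x = 1: f ≡ 0 at y ∈ {4, 5}; g ≡ 0 at y ∈ {0}; common: ∅.
  x = 2: f ≡ 0 at y ∈ {0, 3}; g ≡ 0 at y ∈ {4}; common: ∅.
  x = 3: f ≡ 0 at y ∈ {5, 6}; g ≡ 0 at y ∈ {2}; common: ∅.
  x = 4: f ≡ 0 at y ∈ ∅; g ≡ 0 at y ∈ {6}; common: ∅.
  x = 5: f ≡ 0 at y ∈ {3}; g ≡ 0 at y ∈ {6}; common: ∅.
  x = 6: f ≡ 0 at y ∈ {0}; g ≡ 0 at y ∈ ∅; common: ∅.
Collecting: common zeros = ∅, so the count is 0.
Comparison with the Bézout bound: 0 ≤ 4 = deg(f)·deg(g), as expected for curves with no common component (the affine F_7-count falls short of the bound because intersections may lie at infinity, over extension fields, or carry multiplicity).
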